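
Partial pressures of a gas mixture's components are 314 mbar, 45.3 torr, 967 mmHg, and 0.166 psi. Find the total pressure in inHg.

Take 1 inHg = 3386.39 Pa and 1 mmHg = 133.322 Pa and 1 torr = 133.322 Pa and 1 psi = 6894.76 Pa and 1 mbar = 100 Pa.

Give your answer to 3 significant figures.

314 mbar × 100 = 31400 Pa
45.3 torr × 133.322 = 6039.49 Pa
967 mmHg × 133.322 = 128922 Pa
0.166 psi × 6894.76 = 1144.53 Pa
Total: 31400 + 6039.49 + 128922 + 1144.53 = 167506 Pa
In inHg: 167506 / 3386.39 = 49.4645 inHg

49.5 inHg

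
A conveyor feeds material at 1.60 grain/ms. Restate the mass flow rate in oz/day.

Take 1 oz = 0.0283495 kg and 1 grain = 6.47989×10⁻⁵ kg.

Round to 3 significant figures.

1.60 grain/ms × 6.47989×10⁻⁵ kg/grain ÷ 0.001 s/ms = 0.103678 kg/s
0.103678 kg/s ÷ 0.0283495 kg/oz × 86400 s/day = 315977 oz/day

3.16×10⁵ oz/day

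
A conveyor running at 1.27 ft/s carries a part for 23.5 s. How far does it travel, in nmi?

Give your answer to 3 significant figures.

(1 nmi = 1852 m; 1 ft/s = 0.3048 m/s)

0.00491 nmi

1.27 ft/s × 0.3048 → 0.387096 m/s
d = v × t = 0.387096 m/s × 23.5 s = 9.09676 m
9.09676 m ÷ (1852 m/nmi) = 0.00491186 nmi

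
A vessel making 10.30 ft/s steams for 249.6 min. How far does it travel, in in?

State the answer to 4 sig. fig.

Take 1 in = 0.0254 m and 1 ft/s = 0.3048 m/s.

1.851×10⁶ in

10.30 ft/s × 0.3048 = 3.13944 m/s
249.6 min × 60 = 14976 s
d = v × t = 3.13944 m/s × 14976 s = 47016.3 m
47016.3 m ÷ (0.0254 m/in) = 1.85104×10⁶ in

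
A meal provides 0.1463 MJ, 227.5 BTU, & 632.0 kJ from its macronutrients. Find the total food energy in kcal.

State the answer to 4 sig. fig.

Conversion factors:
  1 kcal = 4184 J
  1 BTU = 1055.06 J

243.4 kcal

0.1463 MJ × 1000000 = 146300 J
227.5 BTU × 1055.06 = 240026 J
632.0 kJ × 1000 = 632000 J
Sum: 146300 + 240026 + 632000 = 1.01833×10⁶ J
In kcal: 1.01833×10⁶ / 4184 = 243.387 kcal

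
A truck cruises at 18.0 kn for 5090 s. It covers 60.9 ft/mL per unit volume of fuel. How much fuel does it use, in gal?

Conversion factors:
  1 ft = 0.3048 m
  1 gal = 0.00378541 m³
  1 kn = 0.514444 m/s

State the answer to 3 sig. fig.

0.671 gal

18.0 kn → 9.25999 m/s
d = v × t = 9.25999 × 5090 = 47133.3 m
60.9 ft/mL → 1.85623×10⁷ m/m³
V = d / (distance per unit fuel) = 47133.3 / 1.85623×10⁷ = 0.0025392 m³
In gal: 0.0025392 / 0.00378541 = 0.670786 gal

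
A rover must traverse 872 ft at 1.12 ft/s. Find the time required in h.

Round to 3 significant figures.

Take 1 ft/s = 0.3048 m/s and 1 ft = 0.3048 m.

872 ft × 0.3048 → 265.786 m
1.12 ft/s × 0.3048 → 0.341376 m/s
t = d / v = 265.786 m / 0.341376 m/s = 778.573 s
778.573 s ÷ (3600 s/h) = 0.21627 h

0.216 h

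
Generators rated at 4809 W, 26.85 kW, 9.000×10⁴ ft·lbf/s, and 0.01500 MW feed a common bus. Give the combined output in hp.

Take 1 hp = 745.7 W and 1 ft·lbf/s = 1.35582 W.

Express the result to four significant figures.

4809 W (already W)
26.85 kW × 1000 = 26850 W
9.000×10⁴ ft·lbf/s × 1.35582 = 122024 W
0.01500 MW × 1000000 = 15000 W
Sum: 4809 + 26850 + 122024 + 15000 = 168683 W
In hp: 168683 / 745.7 = 226.208 hp

226.2 hp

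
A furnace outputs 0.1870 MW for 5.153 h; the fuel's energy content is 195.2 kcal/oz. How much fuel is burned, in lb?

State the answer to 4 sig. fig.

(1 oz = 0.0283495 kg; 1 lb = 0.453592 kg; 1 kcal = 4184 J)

265.5 lb

0.1870 MW → 187000 W
5.153 h → 18550.8 s
E = P × t = 187000 × 18550.8 = 3.469×10⁹ J
195.2 kcal/oz → 2.88089×10⁷ J/kg
m = E / e_s = 3.469×10⁹ / 2.88089×10⁷ = 120.414 kg
In lb: 120.414 / 0.453592 = 265.468 lb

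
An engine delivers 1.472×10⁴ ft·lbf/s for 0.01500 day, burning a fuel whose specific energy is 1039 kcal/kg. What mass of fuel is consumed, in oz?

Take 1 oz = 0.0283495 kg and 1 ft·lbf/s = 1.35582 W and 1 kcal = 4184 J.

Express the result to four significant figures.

209.9 oz

1.472×10⁴ ft·lbf/s → 19957.7 W
0.01500 day → 1296 s
E = P × t = 19957.7 × 1296 = 2.58652×10⁷ J
1039 kcal/kg → 4.34718×10⁶ J/kg
m = E / e_s = 2.58652×10⁷ / 4.34718×10⁶ = 5.94988 kg
In oz: 5.94988 / 0.0283495 = 209.876 oz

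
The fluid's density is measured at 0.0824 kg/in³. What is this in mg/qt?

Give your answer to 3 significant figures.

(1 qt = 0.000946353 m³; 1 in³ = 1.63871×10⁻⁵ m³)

4.76×10⁶ mg/qt

0.0824 kg/in³ ÷ 1.63871×10⁻⁵ m³/in³ = 5028.35 kg/m³
5028.35 kg/m³ ÷ 10⁻⁶ kg/mg × 0.000946353 m³/qt = 4.75859×10⁶ mg/qt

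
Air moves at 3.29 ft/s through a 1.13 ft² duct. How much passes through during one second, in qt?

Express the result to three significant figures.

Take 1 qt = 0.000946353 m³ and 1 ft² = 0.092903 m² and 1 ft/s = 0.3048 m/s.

111 qt

3.29 ft/s × 0.3048 → 1.00279 m/s
1.13 ft² × 0.092903 → 0.10498 m²
V = v × A × t = 1.00279 m/s × 0.10498 m² × 1 s = 0.105273 m³
0.105273 m³ ÷ (0.000946353 m³/qt) = 111.241 qt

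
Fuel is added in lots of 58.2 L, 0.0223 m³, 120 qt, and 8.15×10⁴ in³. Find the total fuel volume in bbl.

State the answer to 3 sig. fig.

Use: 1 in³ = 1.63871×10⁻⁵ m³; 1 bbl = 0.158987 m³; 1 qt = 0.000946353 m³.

58.2 L × 0.001 = 0.0582 m³
0.0223 m³ (already m³)
120 qt × 0.000946353 = 0.113562 m³
8.15×10⁴ in³ × 1.63871×10⁻⁵ = 1.33555 m³
Total: 0.0582 + 0.0223 + 0.113562 + 1.33555 = 1.52961 m³
In bbl: 1.52961 / 0.158987 = 9.62098 bbl

9.62 bbl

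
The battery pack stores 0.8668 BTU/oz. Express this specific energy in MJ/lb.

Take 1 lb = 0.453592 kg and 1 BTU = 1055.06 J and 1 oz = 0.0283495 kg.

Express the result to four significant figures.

0.01463 MJ/lb

0.8668 BTU/oz × 1055.06 J/BTU ÷ 0.0283495 kg/oz = 32259 J/kg
32259 J/kg ÷ 1000000 J/MJ × 0.453592 kg/lb = 0.0146324 MJ/lb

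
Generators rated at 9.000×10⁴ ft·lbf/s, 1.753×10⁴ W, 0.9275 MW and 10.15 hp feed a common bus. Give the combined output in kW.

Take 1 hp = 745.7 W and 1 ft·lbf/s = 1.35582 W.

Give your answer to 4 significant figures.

1075 kW

9.000×10⁴ ft·lbf/s × 1.35582 → 122024 W
1.753×10⁴ W (already W)
0.9275 MW × 1000000 → 927500 W
10.15 hp × 745.7 → 7568.86 W
Sum: 122024 + 17530 + 927500 + 7568.86 = 1.07462×10⁶ W
In kW: 1.07462×10⁶ / 1000 = 1074.62 kW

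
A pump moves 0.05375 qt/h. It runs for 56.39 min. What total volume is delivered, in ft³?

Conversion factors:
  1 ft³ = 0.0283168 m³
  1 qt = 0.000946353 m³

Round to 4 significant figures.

0.001688 ft³

0.05375 qt/h → 1.41296×10⁻⁸ m³/s
56.39 min → 3383.4 s
V = Q × t = 1.41296×10⁻⁸ × 3383.4 = 4.78061×10⁻⁵ m³
In ft³: 4.78061×10⁻⁵ / 0.0283168 = 0.00168826 ft³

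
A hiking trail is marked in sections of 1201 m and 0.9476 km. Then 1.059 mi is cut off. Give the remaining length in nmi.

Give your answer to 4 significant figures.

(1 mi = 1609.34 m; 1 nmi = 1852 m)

0.2399 nmi

1201 m (already m)
0.9476 km × 1000 = 947.6 m
1.059 mi × 1609.34 = 1704.29 m
Sum: 1201 + 947.6 − 1704.29 = 444.31 m
In nmi: 444.31 / 1852 = 0.239908 nmi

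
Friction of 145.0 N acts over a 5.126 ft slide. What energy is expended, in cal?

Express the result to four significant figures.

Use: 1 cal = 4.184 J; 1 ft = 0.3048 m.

5.126 ft × 0.3048 = 1.5624 m
W = F × d = 145 N × 1.5624 m = 226.548 J
226.548 J ÷ (4.184 J/cal) = 54.1463 cal

54.15 cal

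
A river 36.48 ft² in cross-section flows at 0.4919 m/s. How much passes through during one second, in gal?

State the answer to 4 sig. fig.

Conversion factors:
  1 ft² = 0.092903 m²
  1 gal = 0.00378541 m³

36.48 ft² × 0.092903 → 3.3891 m²
V = v × A × t = 0.4919 m/s × 3.3891 m² × 1 s = 1.6671 m³
1.6671 m³ ÷ (0.00378541 m³/gal) = 440.401 gal

440.4 gal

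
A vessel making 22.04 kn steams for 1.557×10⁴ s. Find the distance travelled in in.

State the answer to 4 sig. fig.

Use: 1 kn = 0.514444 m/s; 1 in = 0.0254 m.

6.950×10⁶ in

22.04 kn × 0.514444 = 11.3383 m/s
d = v × t = 11.3383 m/s × 15570 s = 176537 m
176537 m ÷ (0.0254 m/in) = 6.95028×10⁶ in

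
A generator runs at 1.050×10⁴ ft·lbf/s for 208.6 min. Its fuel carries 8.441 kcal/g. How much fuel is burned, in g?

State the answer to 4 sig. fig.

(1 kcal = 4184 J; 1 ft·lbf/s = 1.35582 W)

5045 g

1.050×10⁴ ft·lbf/s → 14236.1 W
208.6 min → 12516 s
E = P × t = 14236.1 × 12516 = 1.78179×10⁸ J
8.441 kcal/g → 3.53171×10⁷ J/kg
m = E / e_s = 1.78179×10⁸ / 3.53171×10⁷ = 5.04512 kg
In g: 5.04512 / 0.001 = 5045.12 g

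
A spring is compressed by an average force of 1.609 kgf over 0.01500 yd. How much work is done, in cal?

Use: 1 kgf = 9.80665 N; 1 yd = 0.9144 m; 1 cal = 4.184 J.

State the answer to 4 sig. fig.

0.05173 cal

1.609 kgf × 9.80665 = 15.7789 N
0.01500 yd × 0.9144 = 0.013716 m
W = F × d = 15.7789 N × 0.013716 m = 0.216423 J
0.216423 J ÷ (4.184 J/cal) = 0.0517263 cal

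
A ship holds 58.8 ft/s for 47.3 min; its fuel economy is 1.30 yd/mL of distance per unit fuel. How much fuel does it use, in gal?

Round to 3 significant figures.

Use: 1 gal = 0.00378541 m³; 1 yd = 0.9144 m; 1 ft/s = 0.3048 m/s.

11.3 gal

58.8 ft/s → 17.9222 m/s
47.3 min → 2838 s
d = v × t = 17.9222 × 2838 = 50863.2 m
1.30 yd/mL → 1.18872×10⁶ m/m³
V = d / (distance per unit fuel) = 50863.2 / 1.18872×10⁶ = 0.0427882 m³
In gal: 0.0427882 / 0.00378541 = 11.3035 gal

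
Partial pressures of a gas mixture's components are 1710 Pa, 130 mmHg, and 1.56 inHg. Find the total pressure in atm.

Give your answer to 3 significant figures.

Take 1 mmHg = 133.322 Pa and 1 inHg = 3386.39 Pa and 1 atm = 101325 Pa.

1710 Pa (already Pa)
130 mmHg × 133.322 → 17331.9 Pa
1.56 inHg × 3386.39 → 5282.77 Pa
Sum: 1710 + 17331.9 + 5282.77 = 24324.7 Pa
In atm: 24324.7 / 101325 = 0.240066 atm

0.240 atm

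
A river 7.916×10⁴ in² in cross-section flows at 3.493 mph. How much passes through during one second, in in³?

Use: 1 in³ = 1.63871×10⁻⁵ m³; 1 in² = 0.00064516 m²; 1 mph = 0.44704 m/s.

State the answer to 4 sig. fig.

3.493 mph × 0.44704 → 1.56151 m/s
7.916×10⁴ in² × 0.00064516 → 51.0709 m²
V = v × A × t = 1.56151 m/s × 51.0709 m² × 1 s = 79.7477 m³
79.7477 m³ ÷ (1.63871×10⁻⁵ m³/in³) = 4.86649×10⁶ in³

4.866×10⁶ in³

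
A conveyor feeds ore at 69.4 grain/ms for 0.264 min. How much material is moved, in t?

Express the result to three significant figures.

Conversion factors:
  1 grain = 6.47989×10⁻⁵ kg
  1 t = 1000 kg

0.0712 t

69.4 grain/ms → 4.49704 kg/s
0.264 min → 15.84 s
m = ṁ × t = 4.49704 × 15.84 = 71.2331 kg
In t: 71.2331 / 1000 = 0.0712331 t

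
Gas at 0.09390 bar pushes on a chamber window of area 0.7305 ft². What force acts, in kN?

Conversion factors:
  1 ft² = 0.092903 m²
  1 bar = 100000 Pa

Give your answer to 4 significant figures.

0.09390 bar × 100000 → 9390 Pa
0.7305 ft² × 0.092903 → 0.0678656 m²
F = P × A = 9390 Pa × 0.0678656 m² = 637.258 N
637.258 N ÷ (1000 N/kN) = 0.637258 kN

0.6373 kN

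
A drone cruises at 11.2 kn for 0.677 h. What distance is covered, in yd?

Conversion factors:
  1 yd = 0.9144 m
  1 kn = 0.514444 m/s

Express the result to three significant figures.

1.54×10⁴ yd

11.2 kn × 0.514444 → 5.76177 m/s
0.677 h × 3600 → 2437.2 s
d = v × t = 5.76177 m/s × 2437.2 s = 14042.6 m
14042.6 m ÷ (0.9144 m/yd) = 15357.2 yd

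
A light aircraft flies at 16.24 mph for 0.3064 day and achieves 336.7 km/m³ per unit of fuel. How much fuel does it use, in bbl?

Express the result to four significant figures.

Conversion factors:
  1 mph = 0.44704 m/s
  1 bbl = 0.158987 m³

3.590 bbl

16.24 mph → 7.25993 m/s
0.3064 day → 26473 s
d = v × t = 7.25993 × 26473 = 192192 m
336.7 km/m³ → 336700 m/m³
V = d / (distance per unit fuel) = 192192 / 336700 = 0.570811 m³
In bbl: 0.570811 / 0.158987 = 3.5903 bbl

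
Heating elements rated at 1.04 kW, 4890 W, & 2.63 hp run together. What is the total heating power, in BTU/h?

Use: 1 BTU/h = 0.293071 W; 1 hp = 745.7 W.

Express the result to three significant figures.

1.04 kW × 1000 = 1040 W
4890 W (already W)
2.63 hp × 745.7 = 1961.19 W
Total: 1040 + 4890 + 1961.19 = 7891.19 W
In BTU/h: 7891.19 / 0.293071 = 26925.9 BTU/h

2.69×10⁴ BTU/h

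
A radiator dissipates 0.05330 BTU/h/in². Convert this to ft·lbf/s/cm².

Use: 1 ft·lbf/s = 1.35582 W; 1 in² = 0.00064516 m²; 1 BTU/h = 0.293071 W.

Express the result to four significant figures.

0.05330 BTU/h/in² × 0.293071 W/BTU/h ÷ 0.00064516 m²/in² = 24.2121 W/m²
24.2121 W/m² ÷ 1.35582 W/ft·lbf/s × 0.0001 m²/cm² = 0.00178579 ft·lbf/s/cm²

0.001786 ft·lbf/s/cm²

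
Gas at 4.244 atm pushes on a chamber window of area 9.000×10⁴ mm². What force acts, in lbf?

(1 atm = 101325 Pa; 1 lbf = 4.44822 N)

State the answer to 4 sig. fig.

8701 lbf

4.244 atm × 101325 → 430023 Pa
9.000×10⁴ mm² × 10⁻⁶ → 0.09 m²
F = P × A = 430023 Pa × 0.09 m² = 38702.1 N
38702.1 N ÷ (4.44822 N/lbf) = 8700.58 lbf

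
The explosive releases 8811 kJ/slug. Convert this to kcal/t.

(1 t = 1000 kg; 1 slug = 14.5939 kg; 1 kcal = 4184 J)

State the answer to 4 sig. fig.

8811 kJ/slug × 1000 J/kJ ÷ 14.5939 kg/slug = 603745 J/kg
603745 J/kg ÷ 4184 J/kcal × 1000 kg/t = 144299 kcal/t

1.443×10⁵ kcal/t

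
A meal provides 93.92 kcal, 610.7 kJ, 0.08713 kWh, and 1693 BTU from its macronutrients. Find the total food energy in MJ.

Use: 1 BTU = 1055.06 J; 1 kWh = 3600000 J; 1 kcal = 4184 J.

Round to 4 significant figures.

93.92 kcal × 4184 → 392961 J
610.7 kJ × 1000 → 610700 J
0.08713 kWh × 3600000 → 313668 J
1693 BTU × 1055.06 → 1.78622×10⁶ J
Combined: 392961 + 610700 + 313668 + 1.78622×10⁶ = 3.10355×10⁶ J
In MJ: 3.10355×10⁶ / 1000000 = 3.10355 MJ

3.104 MJ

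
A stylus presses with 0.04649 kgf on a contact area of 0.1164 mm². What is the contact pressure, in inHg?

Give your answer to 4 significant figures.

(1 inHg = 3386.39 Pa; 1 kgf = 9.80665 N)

1157 inHg

0.04649 kgf × 9.80665 = 0.455911 N
0.1164 mm² × 10⁻⁶ = 1.164×10⁻⁷ m²
P = F / A = 0.455911 N / 1.164×10⁻⁷ m² = 3.91676×10⁶ Pa
3.91676×10⁶ Pa ÷ (3386.39 Pa/inHg) = 1156.62 inHg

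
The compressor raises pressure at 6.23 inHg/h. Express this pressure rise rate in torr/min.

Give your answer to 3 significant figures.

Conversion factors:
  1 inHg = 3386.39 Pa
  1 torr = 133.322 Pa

2.64 torr/min

6.23 inHg/h × 3386.39 Pa/inHg ÷ 3600 s/h = 5.86034 Pa/s
5.86034 Pa/s ÷ 133.322 Pa/torr × 60 s/min = 2.63738 torr/min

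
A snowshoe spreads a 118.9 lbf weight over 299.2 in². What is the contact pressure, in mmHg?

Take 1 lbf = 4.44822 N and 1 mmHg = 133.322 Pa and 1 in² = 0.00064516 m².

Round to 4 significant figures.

118.9 lbf × 4.44822 → 528.893 N
299.2 in² × 0.00064516 → 0.193032 m²
P = F / A = 528.893 N / 0.193032 m² = 2739.92 Pa
2739.92 Pa ÷ (133.322 Pa/mmHg) = 20.5511 mmHg

20.55 mmHg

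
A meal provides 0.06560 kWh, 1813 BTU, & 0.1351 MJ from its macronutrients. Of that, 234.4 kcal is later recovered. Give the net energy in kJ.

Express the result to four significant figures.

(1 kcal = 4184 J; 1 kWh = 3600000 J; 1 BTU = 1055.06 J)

1303 kJ

0.06560 kWh × 3600000 → 236160 J
1813 BTU × 1055.06 → 1.91282×10⁶ J
0.1351 MJ × 1000000 → 135100 J
234.4 kcal × 4184 → 980730 J
Sum: 236160 + 1.91282×10⁶ + 135100 − 980730 = 1.30335×10⁶ J
In kJ: 1.30335×10⁶ / 1000 = 1303.35 kJ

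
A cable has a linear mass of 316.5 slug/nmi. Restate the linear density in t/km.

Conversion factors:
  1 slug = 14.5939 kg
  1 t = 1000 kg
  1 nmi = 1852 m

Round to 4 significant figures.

2.494 t/km

316.5 slug/nmi × 14.5939 kg/slug ÷ 1852 m/nmi = 2.49404 kg/m
2.49404 kg/m ÷ 1000 kg/t × 1000 m/km = 2.49404 t/km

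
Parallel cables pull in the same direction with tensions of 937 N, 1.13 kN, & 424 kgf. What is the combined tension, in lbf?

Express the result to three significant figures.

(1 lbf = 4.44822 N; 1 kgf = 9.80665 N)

937 N (already N)
1.13 kN × 1000 = 1130 N
424 kgf × 9.80665 = 4158.02 N
Combined: 937 + 1130 + 4158.02 = 6225.02 N
In lbf: 6225.02 / 4.44822 = 1399.44 lbf

1400 lbf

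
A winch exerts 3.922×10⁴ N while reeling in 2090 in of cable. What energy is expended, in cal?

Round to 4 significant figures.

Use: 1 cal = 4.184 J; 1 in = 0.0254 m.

4.976×10⁵ cal

2090 in × 0.0254 = 53.086 m
W = F × d = 39220 N × 53.086 m = 2.08203×10⁶ J
2.08203×10⁶ J ÷ (4.184 J/cal) = 497617 cal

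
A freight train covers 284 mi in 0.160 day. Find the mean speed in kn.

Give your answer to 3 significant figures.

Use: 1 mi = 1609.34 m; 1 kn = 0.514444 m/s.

64.3 kn

284 mi × 1609.34 → 457053 m
0.160 day × 86400 → 13824 s
v = d / t = 457053 m / 13824 s = 33.0623 m/s
33.0623 m/s ÷ (0.514444 m/s/kn) = 64.268 kn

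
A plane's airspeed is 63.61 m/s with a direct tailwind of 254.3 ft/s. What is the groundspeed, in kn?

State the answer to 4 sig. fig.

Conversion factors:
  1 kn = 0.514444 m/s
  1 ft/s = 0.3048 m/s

63.61 m/s (already m/s)
254.3 ft/s × 0.3048 = 77.5106 m/s
Total: 63.61 + 77.5106 = 141.121 m/s
In kn: 141.121 / 0.514444 = 274.318 kn

274.3 kn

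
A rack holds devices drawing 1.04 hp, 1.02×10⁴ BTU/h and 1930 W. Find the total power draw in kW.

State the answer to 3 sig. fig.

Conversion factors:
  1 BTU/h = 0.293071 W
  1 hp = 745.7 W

1.04 hp × 745.7 = 775.528 W
1.02×10⁴ BTU/h × 0.293071 = 2989.32 W
1930 W (already W)
Combined: 775.528 + 2989.32 + 1930 = 5694.85 W
In kW: 5694.85 / 1000 = 5.69485 kW

5.69 kW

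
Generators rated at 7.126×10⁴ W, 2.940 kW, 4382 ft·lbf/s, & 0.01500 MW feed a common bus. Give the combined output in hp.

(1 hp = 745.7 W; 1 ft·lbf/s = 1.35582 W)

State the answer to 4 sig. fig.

7.126×10⁴ W (already W)
2.940 kW × 1000 = 2940 W
4382 ft·lbf/s × 1.35582 = 5941.2 W
0.01500 MW × 1000000 = 15000 W
Combined: 71260 + 2940 + 5941.2 + 15000 = 95141.2 W
In hp: 95141.2 / 745.7 = 127.586 hp

127.6 hp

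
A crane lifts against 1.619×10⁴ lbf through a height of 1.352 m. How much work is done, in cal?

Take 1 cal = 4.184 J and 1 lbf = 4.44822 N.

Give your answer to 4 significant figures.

2.327×10⁴ cal

1.619×10⁴ lbf × 4.44822 = 72016.7 N
W = F × d = 72016.7 N × 1.352 m = 97366.6 J
97366.6 J ÷ (4.184 J/cal) = 23271.2 cal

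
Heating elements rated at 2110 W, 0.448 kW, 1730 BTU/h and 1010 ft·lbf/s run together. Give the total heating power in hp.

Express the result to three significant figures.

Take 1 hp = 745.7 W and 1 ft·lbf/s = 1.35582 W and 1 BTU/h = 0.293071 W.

2110 W (already W)
0.448 kW × 1000 = 448 W
1730 BTU/h × 0.293071 = 507.013 W
1010 ft·lbf/s × 1.35582 = 1369.38 W
Combined: 2110 + 448 + 507.013 + 1369.38 = 4434.39 W
In hp: 4434.39 / 745.7 = 5.94661 hp

5.95 hp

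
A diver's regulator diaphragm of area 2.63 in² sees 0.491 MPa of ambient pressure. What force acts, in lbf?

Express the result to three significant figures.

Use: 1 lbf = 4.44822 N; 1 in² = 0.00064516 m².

187 lbf

0.491 MPa × 1000000 → 491000 Pa
2.63 in² × 0.00064516 → 0.00169677 m²
F = P × A = 491000 Pa × 0.00169677 m² = 833.114 N
833.114 N ÷ (4.44822 N/lbf) = 187.292 lbf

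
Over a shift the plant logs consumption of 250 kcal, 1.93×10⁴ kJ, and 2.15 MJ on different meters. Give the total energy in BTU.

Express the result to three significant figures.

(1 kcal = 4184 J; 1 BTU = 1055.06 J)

250 kcal × 4184 = 1.046×10⁶ J
1.93×10⁴ kJ × 1000 = 1.93×10⁷ J
2.15 MJ × 1000000 = 2.15×10⁶ J
Sum: 1.046×10⁶ + 1.93×10⁷ + 2.15×10⁶ = 2.2496×10⁷ J
In BTU: 2.2496×10⁷ / 1055.06 = 21322 BTU

2.13×10⁴ BTU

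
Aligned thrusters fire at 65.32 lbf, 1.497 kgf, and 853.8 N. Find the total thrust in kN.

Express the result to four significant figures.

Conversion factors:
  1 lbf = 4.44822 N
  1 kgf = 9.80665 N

1.159 kN

65.32 lbf × 4.44822 → 290.558 N
1.497 kgf × 9.80665 → 14.6806 N
853.8 N (already N)
Total: 290.558 + 14.6806 + 853.8 = 1159.04 N
In kN: 1159.04 / 1000 = 1.15904 kN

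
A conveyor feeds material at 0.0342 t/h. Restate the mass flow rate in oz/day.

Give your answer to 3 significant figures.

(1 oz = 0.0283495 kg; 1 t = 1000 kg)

2.90×10⁴ oz/day

0.0342 t/h × 1000 kg/t ÷ 3600 s/h = 0.0095 kg/s
0.0095 kg/s ÷ 0.0283495 kg/oz × 86400 s/day = 28952.9 oz/day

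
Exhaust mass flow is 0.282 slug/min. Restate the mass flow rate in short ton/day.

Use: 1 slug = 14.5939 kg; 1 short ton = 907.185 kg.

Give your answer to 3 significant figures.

6.53 short ton/day

0.282 slug/min × 14.5939 kg/slug ÷ 60 s/min = 0.0685913 kg/s
0.0685913 kg/s ÷ 907.185 kg/short ton × 86400 s/day = 6.53261 short ton/day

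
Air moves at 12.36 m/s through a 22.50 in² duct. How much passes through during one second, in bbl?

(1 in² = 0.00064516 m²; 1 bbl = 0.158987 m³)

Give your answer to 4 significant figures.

22.50 in² × 0.00064516 → 0.0145161 m²
V = v × A × t = 12.36 m/s × 0.0145161 m² × 1 s = 0.179419 m³
0.179419 m³ ÷ (0.158987 m³/bbl) = 1.12851 bbl

1.129 bbl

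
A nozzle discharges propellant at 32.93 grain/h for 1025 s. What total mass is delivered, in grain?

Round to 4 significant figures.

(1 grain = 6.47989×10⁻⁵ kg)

9.376 grain

32.93 grain/h → 5.9273×10⁻⁷ kg/s
m = ṁ × t = 5.9273×10⁻⁷ × 1025 = 6.07548×10⁻⁴ kg
In grain: 6.07548×10⁻⁴ / 6.47989×10⁻⁵ = 9.3759 grain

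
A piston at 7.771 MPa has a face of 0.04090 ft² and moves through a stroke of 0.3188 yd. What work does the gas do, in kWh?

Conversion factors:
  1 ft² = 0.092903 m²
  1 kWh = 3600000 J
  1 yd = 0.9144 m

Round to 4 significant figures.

0.002391 kWh

7.771 MPa → 7.771×10⁶ Pa
0.04090 ft² → 0.00379973 m²
F = P × A = 7.771×10⁶ × 0.00379973 = 29527.7 N
0.3188 yd → 0.291511 m
W = F × d = 29527.7 × 0.291511 = 8607.65 J
In kWh: 8607.65 / 3600000 = 0.00239101 kWh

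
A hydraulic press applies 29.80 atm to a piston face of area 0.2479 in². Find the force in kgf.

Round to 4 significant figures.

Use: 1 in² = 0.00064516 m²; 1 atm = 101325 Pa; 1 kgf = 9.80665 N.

49.24 kgf

29.80 atm × 101325 = 3.01948×10⁶ Pa
0.2479 in² × 0.00064516 = 1.59935×10⁻⁴ m²
F = P × A = 3.01948×10⁶ Pa × 1.59935×10⁻⁴ m² = 482.921 N
482.921 N ÷ (9.80665 N/kgf) = 49.2442 kgf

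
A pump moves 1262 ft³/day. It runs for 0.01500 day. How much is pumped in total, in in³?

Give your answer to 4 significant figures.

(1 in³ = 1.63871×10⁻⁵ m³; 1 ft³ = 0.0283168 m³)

3.271×10⁴ in³

1262 ft³/day → 4.13609×10⁻⁴ m³/s
0.01500 day → 1296 s
V = Q × t = 4.13609×10⁻⁴ × 1296 = 0.536037 m³
In in³: 0.536037 / 1.63871×10⁻⁵ = 32710.9 in³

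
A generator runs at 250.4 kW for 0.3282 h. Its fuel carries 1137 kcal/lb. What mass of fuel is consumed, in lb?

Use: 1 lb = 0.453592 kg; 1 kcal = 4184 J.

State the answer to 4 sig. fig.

250.4 kW → 250400 W
0.3282 h → 1181.52 s
E = P × t = 250400 × 1181.52 = 2.95853×10⁸ J
1137 kcal/lb → 1.04879×10⁷ J/kg
m = E / e_s = 2.95853×10⁸ / 1.04879×10⁷ = 28.209 kg
In lb: 28.209 / 0.453592 = 62.1903 lb

62.19 lb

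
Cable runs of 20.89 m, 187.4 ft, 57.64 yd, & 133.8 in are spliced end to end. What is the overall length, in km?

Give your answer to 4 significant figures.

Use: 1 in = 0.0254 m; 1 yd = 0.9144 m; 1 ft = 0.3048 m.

0.1341 km

20.89 m (already m)
187.4 ft × 0.3048 = 57.1195 m
57.64 yd × 0.9144 = 52.706 m
133.8 in × 0.0254 = 3.39852 m
Sum: 20.89 + 57.1195 + 52.706 + 3.39852 = 134.114 m
In km: 134.114 / 1000 = 0.134114 km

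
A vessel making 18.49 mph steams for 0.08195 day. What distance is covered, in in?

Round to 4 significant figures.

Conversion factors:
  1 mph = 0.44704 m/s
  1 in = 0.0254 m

18.49 mph × 0.44704 = 8.26577 m/s
0.08195 day × 86400 = 7080.48 s
d = v × t = 8.26577 m/s × 7080.48 s = 58525.6 m
58525.6 m ÷ (0.0254 m/in) = 2.30416×10⁶ in

2.304×10⁶ in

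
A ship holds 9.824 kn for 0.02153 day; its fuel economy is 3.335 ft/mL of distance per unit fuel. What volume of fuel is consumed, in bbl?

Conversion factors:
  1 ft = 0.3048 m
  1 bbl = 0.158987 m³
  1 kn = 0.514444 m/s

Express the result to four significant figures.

0.05817 bbl

9.824 kn → 5.0539 m/s
0.02153 day → 1860.19 s
d = v × t = 5.0539 × 1860.19 = 9401.21 m
3.335 ft/mL → 1.01651×10⁶ m/m³
V = d / (distance per unit fuel) = 9401.21 / 1.01651×10⁶ = 0.00924852 m³
In bbl: 0.00924852 / 0.158987 = 0.0581715 bbl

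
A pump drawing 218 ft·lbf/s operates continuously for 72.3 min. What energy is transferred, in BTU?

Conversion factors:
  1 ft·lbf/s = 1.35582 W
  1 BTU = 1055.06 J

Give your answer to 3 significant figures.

1220 BTU

218 ft·lbf/s × 1.35582 = 295.569 W
72.3 min × 60 = 4338 s
E = P × t = 295.569 W × 4338 s = 1.28218×10⁶ J
1.28218×10⁶ J ÷ (1055.06 J/BTU) = 1215.27 BTU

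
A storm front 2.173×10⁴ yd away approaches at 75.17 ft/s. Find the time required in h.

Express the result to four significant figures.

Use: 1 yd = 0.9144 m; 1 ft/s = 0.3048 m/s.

0.2409 h

2.173×10⁴ yd × 0.9144 → 19869.9 m
75.17 ft/s × 0.3048 → 22.9118 m/s
t = d / v = 19869.9 m / 22.9118 m/s = 867.234 s
867.234 s ÷ (3600 s/h) = 0.240898 h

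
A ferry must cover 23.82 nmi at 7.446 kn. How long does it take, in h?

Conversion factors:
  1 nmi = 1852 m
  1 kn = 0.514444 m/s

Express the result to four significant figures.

23.82 nmi × 1852 = 44114.6 m
7.446 kn × 0.514444 = 3.83055 m/s
t = d / v = 44114.6 m / 3.83055 m/s = 11516.5 s
11516.5 s ÷ (3600 s/h) = 3.19903 h

3.199 h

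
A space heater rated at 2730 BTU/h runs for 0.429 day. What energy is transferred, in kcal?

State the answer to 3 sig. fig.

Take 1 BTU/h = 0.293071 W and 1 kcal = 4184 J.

2730 BTU/h × 0.293071 → 800.084 W
0.429 day × 86400 → 37065.6 s
E = P × t = 800.084 W × 37065.6 s = 2.96556×10⁷ J
2.96556×10⁷ J ÷ (4184 J/kcal) = 7087.86 kcal

7090 kcal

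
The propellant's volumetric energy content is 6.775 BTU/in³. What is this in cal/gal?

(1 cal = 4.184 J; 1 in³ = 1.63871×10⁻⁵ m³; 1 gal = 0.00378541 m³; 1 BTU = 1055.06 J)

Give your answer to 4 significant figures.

6.775 BTU/in³ × 1055.06 J/BTU ÷ 1.63871×10⁻⁵ m³/in³ = 4.36199×10⁸ J/m³
4.36199×10⁸ J/m³ ÷ 4.184 J/cal × 0.00378541 m³/gal = 394644 cal/gal

3.946×10⁵ cal/gal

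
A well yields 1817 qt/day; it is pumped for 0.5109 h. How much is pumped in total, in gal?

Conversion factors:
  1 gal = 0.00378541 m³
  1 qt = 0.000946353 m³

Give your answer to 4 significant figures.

1817 qt/day → 1.99019×10⁻⁵ m³/s
0.5109 h → 1839.24 s
V = Q × t = 1.99019×10⁻⁵ × 1839.24 = 0.0366044 m³
In gal: 0.0366044 / 0.00378541 = 9.66986 gal

9.670 gal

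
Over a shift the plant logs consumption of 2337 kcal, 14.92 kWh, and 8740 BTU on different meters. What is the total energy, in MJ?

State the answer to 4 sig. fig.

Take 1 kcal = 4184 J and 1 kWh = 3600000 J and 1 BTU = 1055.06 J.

2337 kcal × 4184 = 9.77801×10⁶ J
14.92 kWh × 3600000 = 5.3712×10⁷ J
8740 BTU × 1055.06 = 9.22122×10⁶ J
Sum: 9.77801×10⁶ + 5.3712×10⁷ + 9.22122×10⁶ = 7.27112×10⁷ J
In MJ: 7.27112×10⁷ / 1000000 = 72.7112 MJ

72.71 MJ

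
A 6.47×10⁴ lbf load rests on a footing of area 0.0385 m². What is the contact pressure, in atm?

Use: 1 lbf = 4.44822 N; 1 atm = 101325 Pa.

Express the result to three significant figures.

73.8 atm

6.47×10⁴ lbf × 4.44822 → 287800 N
P = F / A = 287800 N / 0.0385 m² = 7.47532×10⁶ Pa
7.47532×10⁶ Pa ÷ (101325 Pa/atm) = 73.7757 atm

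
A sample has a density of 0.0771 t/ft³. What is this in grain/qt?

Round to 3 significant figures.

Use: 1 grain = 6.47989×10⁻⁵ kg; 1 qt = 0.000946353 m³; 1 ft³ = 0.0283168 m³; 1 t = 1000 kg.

0.0771 t/ft³ × 1000 kg/t ÷ 0.0283168 m³/ft³ = 2722.77 kg/m³
2722.77 kg/m³ ÷ 6.47989×10⁻⁵ kg/grain × 0.000946353 m³/qt = 39764.6 grain/qt

3.98×10⁴ grain/qt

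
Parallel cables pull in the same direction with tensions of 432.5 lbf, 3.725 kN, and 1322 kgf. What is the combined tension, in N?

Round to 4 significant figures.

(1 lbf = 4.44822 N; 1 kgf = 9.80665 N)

1.861×10⁴ N

432.5 lbf × 4.44822 = 1923.86 N
3.725 kN × 1000 = 3725 N
1322 kgf × 9.80665 = 12964.4 N
Total: 1923.86 + 3725 + 12964.4 = 18613.3 N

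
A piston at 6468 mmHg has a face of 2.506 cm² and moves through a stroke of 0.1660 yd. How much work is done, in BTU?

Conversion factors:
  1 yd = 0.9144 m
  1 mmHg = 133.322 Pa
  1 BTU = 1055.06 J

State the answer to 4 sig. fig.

0.03109 BTU

6468 mmHg → 862327 Pa
2.506 cm² → 2.506×10⁻⁴ m²
F = P × A = 862327 × 2.506×10⁻⁴ = 216.099 N
0.1660 yd → 0.15179 m
W = F × d = 216.099 × 0.15179 = 32.8017 J
In BTU: 32.8017 / 1055.06 = 0.0310899 BTU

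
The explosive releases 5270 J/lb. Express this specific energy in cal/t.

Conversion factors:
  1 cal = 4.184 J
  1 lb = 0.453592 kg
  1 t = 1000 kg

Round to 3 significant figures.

5270 J/lb ÷ 0.453592 kg/lb = 11618.4 J/kg
11618.4 J/kg ÷ 4.184 J/cal × 1000 kg/t = 2.77686×10⁶ cal/t

2.78×10⁶ cal/t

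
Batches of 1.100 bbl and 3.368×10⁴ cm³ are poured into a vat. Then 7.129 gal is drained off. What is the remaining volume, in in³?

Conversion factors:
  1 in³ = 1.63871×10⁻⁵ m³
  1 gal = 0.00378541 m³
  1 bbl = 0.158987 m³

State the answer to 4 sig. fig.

1.100 bbl × 0.158987 = 0.174886 m³
3.368×10⁴ cm³ × 10⁻⁶ = 0.03368 m³
7.129 gal × 0.00378541 = 0.0269862 m³
Net: 0.174886 + 0.03368 − 0.0269862 = 0.18158 m³
In in³: 0.18158 / 1.63871×10⁻⁵ = 11080.7 in³

1.108×10⁴ in³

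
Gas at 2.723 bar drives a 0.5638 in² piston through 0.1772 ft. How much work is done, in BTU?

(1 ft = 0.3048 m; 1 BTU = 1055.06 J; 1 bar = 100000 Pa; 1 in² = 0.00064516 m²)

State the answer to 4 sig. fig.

0.005070 BTU

2.723 bar → 272300 Pa
0.5638 in² → 3.63741×10⁻⁴ m²
F = P × A = 272300 × 3.63741×10⁻⁴ = 99.0467 N
0.1772 ft → 0.0540106 m
W = F × d = 99.0467 × 0.0540106 = 5.34957 J
In BTU: 5.34957 / 1055.06 = 0.00507039 BTU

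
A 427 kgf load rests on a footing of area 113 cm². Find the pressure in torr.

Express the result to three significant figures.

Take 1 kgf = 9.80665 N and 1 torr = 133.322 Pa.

427 kgf × 9.80665 → 4187.44 N
113 cm² × 0.0001 → 0.0113 m²
P = F / A = 4187.44 N / 0.0113 m² = 370570 Pa
370570 Pa ÷ (133.322 Pa/torr) = 2779.51 torr

2780 torr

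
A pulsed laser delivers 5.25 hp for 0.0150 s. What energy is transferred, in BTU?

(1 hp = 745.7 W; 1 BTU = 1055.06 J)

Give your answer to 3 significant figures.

0.0557 BTU

5.25 hp × 745.7 = 3914.92 W
E = P × t = 3914.92 W × 0.015 s = 58.7238 J
58.7238 J ÷ (1055.06 J/BTU) = 0.0556592 BTU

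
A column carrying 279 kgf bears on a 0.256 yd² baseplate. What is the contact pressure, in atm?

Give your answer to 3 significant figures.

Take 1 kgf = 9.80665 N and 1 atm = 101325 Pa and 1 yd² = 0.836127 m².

279 kgf × 9.80665 = 2736.06 N
0.256 yd² × 0.836127 = 0.214049 m²
P = F / A = 2736.06 N / 0.214049 m² = 12782.4 Pa
12782.4 Pa ÷ (101325 Pa/atm) = 0.126152 atm

0.126 atm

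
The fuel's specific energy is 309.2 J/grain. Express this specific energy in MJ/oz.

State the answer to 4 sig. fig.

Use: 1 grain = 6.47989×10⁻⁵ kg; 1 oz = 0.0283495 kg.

309.2 J/grain ÷ 6.47989×10⁻⁵ kg/grain = 4.77169×10⁶ J/kg
4.77169×10⁶ J/kg ÷ 1000000 J/MJ × 0.0283495 kg/oz = 0.135275 MJ/oz

0.1353 MJ/oz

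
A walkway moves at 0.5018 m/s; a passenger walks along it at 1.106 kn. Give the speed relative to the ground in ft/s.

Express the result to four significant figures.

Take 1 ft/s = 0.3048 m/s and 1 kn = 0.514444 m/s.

3.513 ft/s

0.5018 m/s (already m/s)
1.106 kn × 0.514444 = 0.568975 m/s
Combined: 0.5018 + 0.568975 = 1.07078 m/s
In ft/s: 1.07078 / 0.3048 = 3.51306 ft/s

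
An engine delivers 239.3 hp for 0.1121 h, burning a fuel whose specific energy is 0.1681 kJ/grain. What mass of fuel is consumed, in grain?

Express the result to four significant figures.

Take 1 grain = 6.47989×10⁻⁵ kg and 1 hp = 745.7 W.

4.284×10⁵ grain

239.3 hp → 178446 W
0.1121 h → 403.56 s
E = P × t = 178446 × 403.56 = 7.20137×10⁷ J
0.1681 kJ/grain → 2.59418×10⁶ J/kg
m = E / e_s = 7.20137×10⁷ / 2.59418×10⁶ = 27.7597 kg
In grain: 27.7597 / 6.47989×10⁻⁵ = 428398 grain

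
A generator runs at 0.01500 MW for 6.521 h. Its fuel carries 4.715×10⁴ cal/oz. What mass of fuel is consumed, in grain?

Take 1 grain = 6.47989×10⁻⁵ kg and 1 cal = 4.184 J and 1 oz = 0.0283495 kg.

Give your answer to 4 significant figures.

7.809×10⁵ grain

0.01500 MW → 15000 W
6.521 h → 23475.6 s
E = P × t = 15000 × 23475.6 = 3.52134×10⁸ J
4.715×10⁴ cal/oz → 6.9587×10⁶ J/kg
m = E / e_s = 3.52134×10⁸ / 6.9587×10⁶ = 50.6034 kg
In grain: 50.6034 / 6.47989×10⁻⁵ = 780930 grain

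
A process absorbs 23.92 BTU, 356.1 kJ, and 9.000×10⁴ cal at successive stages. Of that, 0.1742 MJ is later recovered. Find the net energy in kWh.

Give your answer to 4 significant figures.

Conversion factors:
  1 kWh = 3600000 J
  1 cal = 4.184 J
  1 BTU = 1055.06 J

0.1621 kWh

23.92 BTU × 1055.06 = 25237 J
356.1 kJ × 1000 = 356100 J
9.000×10⁴ cal × 4.184 = 376560 J
0.1742 MJ × 1000000 = 174200 J
Result: 25237 + 356100 + 376560 − 174200 = 583697 J
In kWh: 583697 / 3600000 = 0.162138 kWh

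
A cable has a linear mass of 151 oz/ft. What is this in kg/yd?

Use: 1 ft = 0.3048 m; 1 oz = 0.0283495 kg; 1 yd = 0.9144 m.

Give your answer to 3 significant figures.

12.8 kg/yd

151 oz/ft × 0.0283495 kg/oz ÷ 0.3048 m/ft = 14.0445 kg/m
14.0445 kg/m × 0.9144 m/yd = 12.8423 kg/yd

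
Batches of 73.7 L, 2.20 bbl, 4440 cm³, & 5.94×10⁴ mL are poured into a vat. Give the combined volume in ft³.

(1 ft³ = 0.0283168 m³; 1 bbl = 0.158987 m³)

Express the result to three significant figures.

17.2 ft³

73.7 L × 0.001 = 0.0737 m³
2.20 bbl × 0.158987 = 0.349771 m³
4440 cm³ × 10⁻⁶ = 0.00444 m³
5.94×10⁴ mL × 10⁻⁶ = 0.0594 m³
Sum: 0.0737 + 0.349771 + 0.00444 + 0.0594 = 0.487311 m³
In ft³: 0.487311 / 0.0283168 = 17.2093 ft³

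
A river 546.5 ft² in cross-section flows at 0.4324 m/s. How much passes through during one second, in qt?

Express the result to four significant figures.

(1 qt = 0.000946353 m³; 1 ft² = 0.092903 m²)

2.320×10⁴ qt

546.5 ft² × 0.092903 → 50.7715 m²
V = v × A × t = 0.4324 m/s × 50.7715 m² × 1 s = 21.9536 m³
21.9536 m³ ÷ (0.000946353 m³/qt) = 23198.1 qt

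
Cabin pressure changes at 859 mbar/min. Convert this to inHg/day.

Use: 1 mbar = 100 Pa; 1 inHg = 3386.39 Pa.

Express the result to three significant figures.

3.65×10⁴ inHg/day

859 mbar/min × 100 Pa/mbar ÷ 60 s/min = 1431.67 Pa/s
1431.67 Pa/s ÷ 3386.39 Pa/inHg × 86400 s/day = 36527.5 inHg/day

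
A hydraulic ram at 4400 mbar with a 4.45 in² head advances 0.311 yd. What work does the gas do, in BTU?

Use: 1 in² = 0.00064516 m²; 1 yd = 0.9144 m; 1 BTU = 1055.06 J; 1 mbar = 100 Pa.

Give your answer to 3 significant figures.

0.340 BTU

4400 mbar → 440000 Pa
4.45 in² → 0.00287096 m²
F = P × A = 440000 × 0.00287096 = 1263.22 N
0.311 yd → 0.284378 m
W = F × d = 1263.22 × 0.284378 = 359.232 J
In BTU: 359.232 / 1055.06 = 0.340485 BTU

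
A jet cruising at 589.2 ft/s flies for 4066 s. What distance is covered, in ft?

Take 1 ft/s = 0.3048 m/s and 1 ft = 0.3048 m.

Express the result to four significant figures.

589.2 ft/s × 0.3048 = 179.588 m/s
d = v × t = 179.588 m/s × 4066 s = 730205 m
730205 m ÷ (0.3048 m/ft) = 2.39569×10⁶ ft

2.396×10⁶ ft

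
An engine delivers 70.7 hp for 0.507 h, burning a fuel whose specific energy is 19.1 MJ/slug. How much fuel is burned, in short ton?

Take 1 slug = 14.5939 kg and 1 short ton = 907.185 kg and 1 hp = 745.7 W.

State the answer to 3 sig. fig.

70.7 hp → 52721 W
0.507 h → 1825.2 s
E = P × t = 52721 × 1825.2 = 9.62264×10⁷ J
19.1 MJ/slug → 1.30877×10⁶ J/kg
m = E / e_s = 9.62264×10⁷ / 1.30877×10⁶ = 73.5243 kg
In short ton: 73.5243 / 907.185 = 0.0810466 short ton

0.0810 short ton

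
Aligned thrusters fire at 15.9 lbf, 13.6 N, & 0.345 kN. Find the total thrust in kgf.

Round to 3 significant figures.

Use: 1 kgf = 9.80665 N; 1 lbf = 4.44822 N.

15.9 lbf × 4.44822 = 70.7267 N
13.6 N (already N)
0.345 kN × 1000 = 345 N
Total: 70.7267 + 13.6 + 345 = 429.327 N
In kgf: 429.327 / 9.80665 = 43.7792 kgf

43.8 kgf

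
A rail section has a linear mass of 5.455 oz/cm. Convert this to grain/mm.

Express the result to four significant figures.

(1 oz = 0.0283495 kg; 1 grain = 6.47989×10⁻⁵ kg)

238.7 grain/mm

5.455 oz/cm × 0.0283495 kg/oz ÷ 0.01 m/cm = 15.4647 kg/m
15.4647 kg/m ÷ 6.47989×10⁻⁵ kg/grain × 0.001 m/mm = 238.657 grain/mm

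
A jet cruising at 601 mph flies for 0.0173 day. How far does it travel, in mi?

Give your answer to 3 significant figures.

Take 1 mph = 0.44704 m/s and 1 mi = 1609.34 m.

601 mph × 0.44704 = 268.671 m/s
0.0173 day × 86400 = 1494.72 s
d = v × t = 268.671 m/s × 1494.72 s = 401588 m
401588 m ÷ (1609.34 m/mi) = 249.536 mi

250 mi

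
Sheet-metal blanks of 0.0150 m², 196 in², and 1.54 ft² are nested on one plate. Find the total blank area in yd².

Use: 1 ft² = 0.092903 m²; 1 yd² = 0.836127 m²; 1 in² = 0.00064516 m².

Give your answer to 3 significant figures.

0.0150 m² (already m²)
196 in² × 0.00064516 = 0.126451 m²
1.54 ft² × 0.092903 = 0.143071 m²
Sum: 0.015 + 0.126451 + 0.143071 = 0.284522 m²
In yd²: 0.284522 / 0.836127 = 0.340286 yd²

0.340 yd²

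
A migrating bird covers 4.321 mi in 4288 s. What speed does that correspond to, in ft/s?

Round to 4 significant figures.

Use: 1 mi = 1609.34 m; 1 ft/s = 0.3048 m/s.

5.321 ft/s

4.321 mi × 1609.34 = 6953.96 m
v = d / t = 6953.96 m / 4288 s = 1.62173 m/s
1.62173 m/s ÷ (0.3048 m/s/ft/s) = 5.32064 ft/s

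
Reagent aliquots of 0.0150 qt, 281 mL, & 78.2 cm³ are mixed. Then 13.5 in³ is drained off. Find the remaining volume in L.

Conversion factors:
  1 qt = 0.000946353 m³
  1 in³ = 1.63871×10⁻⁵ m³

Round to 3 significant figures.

0.152 L

0.0150 qt × 0.000946353 = 1.41953×10⁻⁵ m³
281 mL × 10⁻⁶ = 2.81×10⁻⁴ m³
78.2 cm³ × 10⁻⁶ = 7.82×10⁻⁵ m³
13.5 in³ × 1.63871×10⁻⁵ = 2.21226×10⁻⁴ m³
Net: 1.41953×10⁻⁵ + 2.81×10⁻⁴ + 7.82×10⁻⁵ − 2.21226×10⁻⁴ = 1.52169×10⁻⁴ m³
In L: 1.52169×10⁻⁴ / 0.001 = 0.152169 L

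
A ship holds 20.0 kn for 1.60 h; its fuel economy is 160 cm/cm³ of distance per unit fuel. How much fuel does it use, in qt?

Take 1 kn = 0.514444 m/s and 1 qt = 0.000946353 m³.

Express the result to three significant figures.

39.1 qt

20.0 kn → 10.2889 m/s
1.60 h → 5760 s
d = v × t = 10.2889 × 5760 = 59264.1 m
160 cm/cm³ → 1.6×10⁶ m/m³
V = d / (distance per unit fuel) = 59264.1 / 1.6×10⁶ = 0.0370401 m³
In qt: 0.0370401 / 0.000946353 = 39.1398 qt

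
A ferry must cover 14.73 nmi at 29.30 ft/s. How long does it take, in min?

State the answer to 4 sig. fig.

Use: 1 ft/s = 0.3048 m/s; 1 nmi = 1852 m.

14.73 nmi × 1852 → 27280 m
29.30 ft/s × 0.3048 → 8.93064 m/s
t = d / v = 27280 m / 8.93064 m/s = 3054.65 s
3054.65 s ÷ (60 s/min) = 50.9108 min

50.91 min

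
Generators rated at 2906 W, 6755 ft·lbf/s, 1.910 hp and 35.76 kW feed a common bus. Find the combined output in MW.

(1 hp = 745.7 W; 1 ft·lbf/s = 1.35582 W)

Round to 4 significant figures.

0.04925 MW

2906 W (already W)
6755 ft·lbf/s × 1.35582 = 9158.56 W
1.910 hp × 745.7 = 1424.29 W
35.76 kW × 1000 = 35760 W
Combined: 2906 + 9158.56 + 1424.29 + 35760 = 49248.8 W
In MW: 49248.8 / 1000000 = 0.0492488 MW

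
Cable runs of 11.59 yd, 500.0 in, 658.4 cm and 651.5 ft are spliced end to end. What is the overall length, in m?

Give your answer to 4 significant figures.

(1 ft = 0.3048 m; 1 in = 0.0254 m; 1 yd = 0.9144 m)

228.5 m

11.59 yd × 0.9144 → 10.5979 m
500.0 in × 0.0254 → 12.7 m
658.4 cm × 0.01 → 6.584 m
651.5 ft × 0.3048 → 198.577 m
Combined: 10.5979 + 12.7 + 6.584 + 198.577 = 228.459 m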